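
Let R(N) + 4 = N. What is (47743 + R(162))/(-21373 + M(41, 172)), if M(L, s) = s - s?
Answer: -47901/21373 ≈ -2.2412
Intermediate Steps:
M(L, s) = 0
R(N) = -4 + N
(47743 + R(162))/(-21373 + M(41, 172)) = (47743 + (-4 + 162))/(-21373 + 0) = (47743 + 158)/(-21373) = 47901*(-1/21373) = -47901/21373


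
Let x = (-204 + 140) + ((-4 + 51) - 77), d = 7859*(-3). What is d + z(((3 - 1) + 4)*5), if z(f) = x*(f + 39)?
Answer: -30063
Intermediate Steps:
d = -23577
x = -94 (x = -64 + (47 - 77) = -64 - 30 = -94)
z(f) = -3666 - 94*f (z(f) = -94*(f + 39) = -94*(39 + f) = -3666 - 94*f)
d + z(((3 - 1) + 4)*5) = -23577 + (-3666 - 94*((3 - 1) + 4)*5) = -23577 + (-3666 - 94*(2 + 4)*5) = -23577 + (-3666 - 564*5) = -23577 + (-3666 - 94*30) = -23577 + (-3666 - 2820) = -23577 - 6486 = -30063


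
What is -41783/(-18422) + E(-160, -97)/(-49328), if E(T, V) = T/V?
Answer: 12495063713/5509117522 ≈ 2.2681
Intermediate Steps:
-41783/(-18422) + E(-160, -97)/(-49328) = -41783/(-18422) - 160/(-97)/(-49328) = -41783*(-1/18422) - 160*(-1/97)*(-1/49328) = 41783/18422 + (160/97)*(-1/49328) = 41783/18422 - 10/299051 = 12495063713/5509117522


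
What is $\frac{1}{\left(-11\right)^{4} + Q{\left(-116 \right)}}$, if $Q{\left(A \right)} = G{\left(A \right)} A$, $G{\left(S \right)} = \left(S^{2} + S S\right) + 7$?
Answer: $- \frac{1}{3107963} \approx -3.2175 \cdot 10^{-7}$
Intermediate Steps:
$G{\left(S \right)} = 7 + 2 S^{2}$ ($G{\left(S \right)} = \left(S^{2} + S^{2}\right) + 7 = 2 S^{2} + 7 = 7 + 2 S^{2}$)
$Q{\left(A \right)} = A \left(7 + 2 A^{2}\right)$ ($Q{\left(A \right)} = \left(7 + 2 A^{2}\right) A = A \left(7 + 2 A^{2}\right)$)
$\frac{1}{\left(-11\right)^{4} + Q{\left(-116 \right)}} = \frac{1}{\left(-11\right)^{4} - 116 \left(7 + 2 \left(-116\right)^{2}\right)} = \frac{1}{14641 - 116 \left(7 + 2 \cdot 13456\right)} = \frac{1}{14641 - 116 \left(7 + 26912\right)} = \frac{1}{14641 - 3122604} = \frac{1}{-3107963} = - \frac{1}{3107963}$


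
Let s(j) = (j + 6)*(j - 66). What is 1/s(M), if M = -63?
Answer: 1/7353 ≈ 0.00013600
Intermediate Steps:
s(j) = (-66 + j)*(6 + j) (s(j) = (6 + j)*(-66 + j) = (-66 + j)*(6 + j))
1/s(M) = 1/(-396 + (-63)² - 60*(-63)) = 1/(-396 + 3969 + 3780) = 1/7353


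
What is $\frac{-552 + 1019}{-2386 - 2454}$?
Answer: $- \frac{467}{4840} \approx -0.096488$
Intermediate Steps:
$\frac{-552 + 1019}{-2386 - 2454} = \frac{467}{-4840} = 467 \left(- \frac{1}{4840}\right) = - \frac{467}{4840}$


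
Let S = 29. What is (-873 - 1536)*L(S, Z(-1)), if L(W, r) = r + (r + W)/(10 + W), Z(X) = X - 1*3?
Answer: 105193/13 ≈ 8091.8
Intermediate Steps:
Z(X) = -3 + X (Z(X) = X - 3 = -3 + X)
L(W, r) = r + (W + r)/(10 + W)
(-873 - 1536)*L(S, Z(-1)) = (-873 - 1536)*((29 + 11*(-3 - 1) + 29*(-3 - 1))/(10 + 29)) = -2409*(29 + 11*(-4) + 29*(-4))/39 = -803*(29 - 44 - 116)/13 = -803*(-131)/13 = -2409*(-131/39) = 105193/13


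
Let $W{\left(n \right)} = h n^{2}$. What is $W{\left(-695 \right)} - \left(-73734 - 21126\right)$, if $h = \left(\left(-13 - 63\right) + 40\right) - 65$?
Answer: $-48690665$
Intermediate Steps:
$h = -101$ ($h = \left(\left(-13 - 63\right) + 40\right) - 65 = \left(-76 + 40\right) - 65 = -36 - 65 = -101$)
$W{\left(n \right)} = - 101 n^{2}$
$W{\left(-695 \right)} - \left(-73734 - 21126\right) = - 101 \left(-695\right)^{2} - \left(-73734 - 21126\right) = \left(-101\right) 483025 - -94860 = -48785525 + 94860 = -48690665$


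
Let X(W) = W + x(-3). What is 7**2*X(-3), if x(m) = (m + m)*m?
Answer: 735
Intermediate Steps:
x(m) = 2*m**2 (x(m) = (2*m)*m = 2*m**2)
X(W) = 18 + W (X(W) = W + 2*(-3)**2 = W + 2*9 = W + 18 = 18 + W)
7**2*X(-3) = 7**2*(18 - 3) = 49*15 = 735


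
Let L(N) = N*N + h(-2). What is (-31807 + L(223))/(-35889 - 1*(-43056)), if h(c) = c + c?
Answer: 17918/7167 ≈ 2.5001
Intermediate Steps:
h(c) = 2*c
L(N) = -4 + N² (L(N) = N*N + 2*(-2) = N² - 4 = -4 + N²)
(-31807 + L(223))/(-35889 - 1*(-43056)) = (-31807 + (-4 + 223²))/(-35889 - 1*(-43056)) = (-31807 + (-4 + 49729))/(-35889 + 43056) = (-31807 + 49725)/7167 = 17918*(1/7167) = 17918/7167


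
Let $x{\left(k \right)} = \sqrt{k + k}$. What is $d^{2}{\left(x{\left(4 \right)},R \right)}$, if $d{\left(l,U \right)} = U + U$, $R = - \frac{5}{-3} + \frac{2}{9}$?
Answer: $\frac{1156}{81} \approx 14.272$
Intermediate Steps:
$x{\left(k \right)} = \sqrt{2} \sqrt{k}$ ($x{\left(k \right)} = \sqrt{2 k} = \sqrt{2} \sqrt{k}$)
$R = \frac{17}{9}$ ($R = \left(-5\right) \left(- \frac{1}{3}\right) + 2 \cdot \frac{1}{9} = \frac{5}{3} + \frac{2}{9} = \frac{17}{9} \approx 1.8889$)
$d{\left(l,U \right)} = 2 U$
$d^{2}{\left(x{\left(4 \right)},R \right)} = \left(2 \cdot \frac{17}{9}\right)^{2} = \left(\frac{34}{9}\right)^{2} = \frac{1156}{81}$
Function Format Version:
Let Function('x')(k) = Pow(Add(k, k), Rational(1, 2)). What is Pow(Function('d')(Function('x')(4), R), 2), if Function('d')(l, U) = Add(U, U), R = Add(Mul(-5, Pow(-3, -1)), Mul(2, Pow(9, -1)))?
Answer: Rational(1156, 81) ≈ 14.272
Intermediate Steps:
Function('x')(k) = Mul(Pow(2, Rational(1, 2)), Pow(k, Rational(1, 2))) (Function('x')(k) = Pow(Mul(2, k), Rational(1, 2)) = Mul(Pow(2, Rational(1, 2)), Pow(k, Rational(1, 2))))
R = Rational(17, 9) (R = Add(Mul(-5, Rational(-1, 3)), Mul(2, Rational(1, 9))) = Add(Rational(5, 3), Rational(2, 9)) = Rational(17, 9) ≈ 1.8889)
Function('d')(l, U) = Mul(2, U)
Pow(Function('d')(Function('x')(4), R), 2) = Pow(Mul(2, Rational(17, 9)), 2) = Pow(Rational(34, 9), 2) = Rational(1156, 81)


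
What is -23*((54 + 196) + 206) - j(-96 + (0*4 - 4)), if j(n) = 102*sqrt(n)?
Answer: -10488 - 1020*I ≈ -10488.0 - 1020.0*I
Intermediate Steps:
-23*((54 + 196) + 206) - j(-96 + (0*4 - 4)) = -23*((54 + 196) + 206) - 102*sqrt(-96 + (0*4 - 4)) = -23*(250 + 206) - 102*sqrt(-96 + (0 - 4)) = -23*456 - 102*sqrt(-96 - 4) = -10488 - 102*sqrt(-100) = -10488 - 102*10*I = -10488 - 1020*I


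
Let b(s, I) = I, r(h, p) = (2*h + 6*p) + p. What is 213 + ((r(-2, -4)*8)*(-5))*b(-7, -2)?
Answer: -2347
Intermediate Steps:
r(h, p) = 2*h + 7*p
213 + ((r(-2, -4)*8)*(-5))*b(-7, -2) = 213 + (((2*(-2) + 7*(-4))*8)*(-5))*(-2) = 213 + (((-4 - 28)*8)*(-5))*(-2) = 213 + (-32*8*(-5))*(-2) = 213 - 256*(-5)*(-2) = 213 + 1280*(-2) = 213 - 2560 = -2347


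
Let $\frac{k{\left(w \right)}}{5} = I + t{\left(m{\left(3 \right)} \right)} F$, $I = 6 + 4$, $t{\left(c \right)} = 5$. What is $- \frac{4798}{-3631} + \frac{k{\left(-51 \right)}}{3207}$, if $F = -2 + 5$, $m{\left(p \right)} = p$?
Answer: $\frac{15841061}{11644617} \approx 1.3604$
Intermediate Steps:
$F = 3$
$I = 10$
$k{\left(w \right)} = 125$ ($k{\left(w \right)} = 5 \left(10 + 5 \cdot 3\right) = 5 \left(10 + 15\right) = 5 \cdot 25 = 125$)
$- \frac{4798}{-3631} + \frac{k{\left(-51 \right)}}{3207} = - \frac{4798}{-3631} + \frac{125}{3207} = \left(-4798\right) \left(- \frac{1}{3631}\right) + 125 \cdot \frac{1}{3207} = \frac{4798}{3631} + \frac{125}{3207} = \frac{15841061}{11644617}$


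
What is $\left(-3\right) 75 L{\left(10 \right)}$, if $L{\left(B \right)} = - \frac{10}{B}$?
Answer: $225$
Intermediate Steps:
$\left(-3\right) 75 L{\left(10 \right)} = \left(-3\right) 75 \left(- \frac{10}{10}\right) = - 225 \left(\left(-10\right) \frac{1}{10}\right) = \left(-225\right) \left(-1\right) = 225$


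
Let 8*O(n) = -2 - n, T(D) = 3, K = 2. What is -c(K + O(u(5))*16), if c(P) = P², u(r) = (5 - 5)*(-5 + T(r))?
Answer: -4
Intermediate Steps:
u(r) = 0 (u(r) = (5 - 5)*(-5 + 3) = 0*(-2) = 0)
O(n) = -¼ - n/8 (O(n) = (-2 - n)/8 = -¼ - n/8)
-c(K + O(u(5))*16) = -(2 + (-¼ - ⅛*0)*16)² = -(2 + (-¼ + 0)*16)² = -(2 - ¼*16)² = -(2 - 4)² = -1*(-2)² = -1*4 = -4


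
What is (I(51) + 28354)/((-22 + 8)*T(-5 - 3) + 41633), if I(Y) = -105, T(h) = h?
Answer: 28249/41745 ≈ 0.67670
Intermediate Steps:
(I(51) + 28354)/((-22 + 8)*T(-5 - 3) + 41633) = (-105 + 28354)/((-22 + 8)*(-5 - 3) + 41633) = 28249/(-14*(-8) + 41633) = 28249/(112 + 41633) = 28249/41745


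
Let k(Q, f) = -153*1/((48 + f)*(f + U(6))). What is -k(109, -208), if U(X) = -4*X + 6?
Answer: 153/36160 ≈ 0.0042312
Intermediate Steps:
U(X) = 6 - 4*X
k(Q, f) = -153/((-18 + f)*(48 + f)) (k(Q, f) = -153*1/((48 + f)*(f + (6 - 4*6))) = -153*1/((48 + f)*(f + (6 - 24))) = -153*1/((48 + f)*(f - 18)) = -153*1/((-18 + f)*(48 + f)) = -153/((-18 + f)*(48 + f)))
-k(109, -208) = -(-153)/(-864 + (-208)² + 30*(-208)) = -(-153)/(-864 + 43264 - 6240) = -(-153)/36160 = -1*(-153/36160) = 153/36160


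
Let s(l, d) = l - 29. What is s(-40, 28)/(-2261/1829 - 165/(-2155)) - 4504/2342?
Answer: 61635141133/1070450914 ≈ 57.579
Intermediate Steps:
s(l, d) = -29 + l
s(-40, 28)/(-2261/1829 - 165/(-2155)) - 4504/2342 = (-29 - 40)/(-2261/1829 - 165/(-2155)) - 4504/2342 = -69/(-2261*1/1829 - 165*(-1/2155)) - 4504*1/2342 = -69/(-2261/1829 + 33/431) - 2252/1171 = -69/(-914134/788299) - 2252/1171 = -69*(-788299/914134) - 2252/1171 = 54392631/914134 - 2252/1171 = 61635141133/1070450914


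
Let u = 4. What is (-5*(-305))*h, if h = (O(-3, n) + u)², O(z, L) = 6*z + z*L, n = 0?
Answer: 298900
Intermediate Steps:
O(z, L) = 6*z + L*z
h = 196 (h = (-3*(6 + 0) + 4)² = (-3*6 + 4)² = (-18 + 4)² = (-14)² = 196)
(-5*(-305))*h = -5*(-305)*196 = 1525*196 = 298900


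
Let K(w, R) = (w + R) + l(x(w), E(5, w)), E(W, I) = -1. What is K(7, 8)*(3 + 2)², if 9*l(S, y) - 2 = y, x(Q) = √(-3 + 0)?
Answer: 3400/9 ≈ 377.78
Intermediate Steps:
x(Q) = I*√3 (x(Q) = √(-3) = I*√3)
l(S, y) = 2/9 + y/9
K(w, R) = ⅑ + R + w (K(w, R) = (w + R) + (2/9 + (⅑)*(-1)) = (R + w) + (2/9 - ⅑) = (R + w) + ⅑ = ⅑ + R + w)
K(7, 8)*(3 + 2)² = (⅑ + 8 + 7)*(3 + 2)² = (136/9)*5² = (136/9)*25 = 3400/9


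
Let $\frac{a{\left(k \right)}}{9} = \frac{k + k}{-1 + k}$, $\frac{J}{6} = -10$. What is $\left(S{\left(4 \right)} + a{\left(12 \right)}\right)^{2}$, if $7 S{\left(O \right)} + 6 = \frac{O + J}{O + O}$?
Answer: $\frac{1874161}{5929} \approx 316.1$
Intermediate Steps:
$J = -60$ ($J = 6 \left(-10\right) = -60$)
$S{\left(O \right)} = - \frac{6}{7} + \frac{-60 + O}{14 O}$ ($S{\left(O \right)} = - \frac{6}{7} + \frac{\left(O - 60\right) \frac{1}{O + O}}{7} = - \frac{6}{7} + \frac{\left(-60 + O\right) \frac{1}{2 O}}{7} = - \frac{6}{7} + \frac{\frac{1}{2} \frac{1}{O} \left(-60 + O\right)}{7} = - \frac{6}{7} + \frac{-60 + O}{14 O}$)
$a{\left(k \right)} = \frac{18 k}{-1 + k}$ ($a{\left(k \right)} = 9 \frac{k + k}{-1 + k} = 9 \frac{2 k}{-1 + k} = \frac{18 k}{-1 + k}$)
$\left(S{\left(4 \right)} + a{\left(12 \right)}\right)^{2} = \left(\frac{-60 - 44}{14 \cdot 4} + 18 \cdot 12 \frac{1}{-1 + 12}\right)^{2} = \left(\frac{1}{14} \cdot \frac{1}{4} \left(-60 - 44\right) + 18 \cdot 12 \cdot \frac{1}{11}\right)^{2} = \left(\frac{1}{14} \cdot \frac{1}{4} \left(-104\right) + 18 \cdot 12 \cdot \frac{1}{11}\right)^{2} = \left(- \frac{13}{7} + \frac{216}{11}\right)^{2} = \left(\frac{1369}{77}\right)^{2} = \frac{1874161}{5929}$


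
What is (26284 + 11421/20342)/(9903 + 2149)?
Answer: 534680549/245161784 ≈ 2.1809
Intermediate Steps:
(26284 + 11421/20342)/(9903 + 2149) = (26284 + 11421*(1/20342))/12052 = (26284 + 11421/20342)*(1/12052) = (534680549/20342)*(1/12052) = 534680549/245161784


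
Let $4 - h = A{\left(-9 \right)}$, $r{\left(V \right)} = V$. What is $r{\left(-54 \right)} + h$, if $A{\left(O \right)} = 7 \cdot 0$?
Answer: $-50$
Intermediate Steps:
$A{\left(O \right)} = 0$
$h = 4$ ($h = 4 - 0 = 4 + 0 = 4$)
$r{\left(-54 \right)} + h = -54 + 4 = -50$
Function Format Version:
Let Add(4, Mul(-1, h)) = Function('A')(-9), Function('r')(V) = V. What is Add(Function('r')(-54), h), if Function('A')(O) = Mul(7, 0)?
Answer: -50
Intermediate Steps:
Function('A')(O) = 0
h = 4 (h = Add(4, Mul(-1, 0)) = Add(4, 0) = 4)
Add(Function('r')(-54), h) = Add(-54, 4) = -50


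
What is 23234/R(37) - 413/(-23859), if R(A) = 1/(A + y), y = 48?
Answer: 47118900923/23859 ≈ 1.9749e+6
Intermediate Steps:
R(A) = 1/(48 + A) (R(A) = 1/(A + 48) = 1/(48 + A))
23234/R(37) - 413/(-23859) = 23234/(1/(48 + 37)) - 413/(-23859) = 23234/(1/85) - 413*(-1/23859) = 23234/(1/85) + 413/23859 = 23234*85 + 413/23859 = 1974890 + 413/23859 = 47118900923/23859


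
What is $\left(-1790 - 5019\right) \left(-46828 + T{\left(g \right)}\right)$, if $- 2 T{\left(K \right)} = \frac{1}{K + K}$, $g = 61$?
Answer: $\frac{77799858697}{244} \approx 3.1885 \cdot 10^{8}$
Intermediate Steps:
$T{\left(K \right)} = - \frac{1}{4 K}$ ($T{\left(K \right)} = - \frac{1}{2 \left(K + K\right)} = - \frac{1}{2 \cdot 2 K} = - \frac{\frac{1}{2} \frac{1}{K}}{2} = - \frac{1}{4 K}$)
$\left(-1790 - 5019\right) \left(-46828 + T{\left(g \right)}\right) = \left(-1790 - 5019\right) \left(-46828 - \frac{1}{4 \cdot 61}\right) = - 6809 \left(-46828 - \frac{1}{244}\right) = \left(-6809\right) \left(- \frac{11426033}{244}\right) = \frac{77799858697}{244}$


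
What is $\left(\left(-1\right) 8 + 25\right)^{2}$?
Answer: $289$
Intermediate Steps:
$\left(\left(-1\right) 8 + 25\right)^{2} = \left(-8 + 25\right)^{2} = 17^{2} = 289$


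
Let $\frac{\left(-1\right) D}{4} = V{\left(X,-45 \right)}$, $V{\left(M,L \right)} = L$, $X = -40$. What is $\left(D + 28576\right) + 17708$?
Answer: $46464$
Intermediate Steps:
$D = 180$ ($D = \left(-4\right) \left(-45\right) = 180$)
$\left(D + 28576\right) + 17708 = \left(180 + 28576\right) + 17708 = 28756 + 17708 = 46464$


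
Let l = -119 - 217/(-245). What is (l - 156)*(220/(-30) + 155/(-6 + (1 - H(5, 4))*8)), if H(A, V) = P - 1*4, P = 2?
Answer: -12259/35 ≈ -350.26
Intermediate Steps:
H(A, V) = -2 (H(A, V) = 2 - 1*4 = 2 - 4 = -2)
l = -4134/35 (l = -119 - 217*(-1/245) = -119 + 31/35 = -4134/35 ≈ -118.11)
(l - 156)*(220/(-30) + 155/(-6 + (1 - H(5, 4))*8)) = (-4134/35 - 156)*(220/(-30) + 155/(-6 + (1 - 1*(-2))*8)) = -9594*(220*(-1/30) + 155/(-6 + (1 + 2)*8))/35 = -9594*(-22/3 + 155/(-6 + 3*8))/35 = -9594*(-22/3 + 155/(-6 + 24))/35 = -9594*(-22/3 + 155/18)/35 = -9594/35*23/18 = -12259/35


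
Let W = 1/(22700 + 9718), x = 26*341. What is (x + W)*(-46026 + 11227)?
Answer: -10001858599211/32418 ≈ -3.0853e+8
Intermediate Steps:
x = 8866
W = 1/32418 ≈ 3.0847e-5
(x + W)*(-46026 + 11227) = (8866 + 1/32418)*(-46026 + 11227) = (287417989/32418)*(-34799) = -10001858599211/32418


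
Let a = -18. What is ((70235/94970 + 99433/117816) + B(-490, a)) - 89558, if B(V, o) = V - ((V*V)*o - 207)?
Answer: 4735134569019245/1118898552 ≈ 4.2320e+6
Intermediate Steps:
B(V, o) = 207 + V - o*V² (B(V, o) = V - (V²*o - 207) = V - (o*V² - 207) = V - (-207 + o*V²) = V + (207 - o*V²) = 207 + V - o*V²)
((70235/94970 + 99433/117816) + B(-490, a)) - 89558 = ((70235/94970 + 99433/117816) + (207 - 490 - 1*(-18)*(-490)²)) - 89558 = ((70235*(1/94970) + 99433*(1/117816)) + (207 - 490 - 1*(-18)*240100)) - 89558 = ((14047/18994 + 99433/117816) + (207 - 490 + 4321800)) - 89558 = (1771795877/1118898552 + 4321517) - 89558 = 4835340885539261/1118898552 - 89558 = 4735134569019245/1118898552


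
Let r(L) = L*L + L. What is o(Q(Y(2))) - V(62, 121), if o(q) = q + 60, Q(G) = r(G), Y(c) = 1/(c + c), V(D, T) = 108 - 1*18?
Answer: -475/16 ≈ -29.688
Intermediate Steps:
V(D, T) = 90 (V(D, T) = 108 - 18 = 90)
Y(c) = 1/(2*c)
r(L) = L + L² (r(L) = L² + L = L + L²)
Q(G) = G*(1 + G)
o(q) = 60 + q
o(Q(Y(2))) - V(62, 121) = (60 + ((½)/2)*(1 + (½)/2)) - 1*90 = (60 + ((½)*(½))*(1 + (½)*(½))) - 90 = (60 + (1 + ¼)/4) - 90 = (60 + (¼)*(5/4)) - 90 = (60 + 5/16) - 90 = 965/16 - 90 = -475/16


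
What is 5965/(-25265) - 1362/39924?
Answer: -9085253/33622662 ≈ -0.27021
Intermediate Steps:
5965/(-25265) - 1362/39924 = 5965*(-1/25265) - 1362*1/39924 = -1193/5053 - 227/6654 = -9085253/33622662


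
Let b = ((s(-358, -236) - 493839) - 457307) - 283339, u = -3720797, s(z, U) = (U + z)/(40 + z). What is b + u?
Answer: -262629847/53 ≈ -4.9553e+6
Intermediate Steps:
s(z, U) = (U + z)/(40 + z)
b = -65427606/53 (b = (((-236 - 358)/(40 - 358) - 493839) - 457307) - 283339 = ((-594/(-318) - 493839) - 457307) - 283339 = ((-1/318*(-594) - 493839) - 457307) - 283339 = ((99/53 - 493839) - 457307) - 283339 = (-26173368/53 - 457307) - 283339 = -50410639/53 - 283339 = -65427606/53 ≈ -1.2345e+6)
b + u = -65427606/53 - 3720797 = -262629847/53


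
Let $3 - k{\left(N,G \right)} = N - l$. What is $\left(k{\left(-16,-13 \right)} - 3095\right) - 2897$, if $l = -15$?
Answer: $-5988$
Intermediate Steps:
$k{\left(N,G \right)} = -12 - N$ ($k{\left(N,G \right)} = 3 - \left(N - -15\right) = 3 - \left(N + 15\right) = 3 - \left(15 + N\right) = -12 - N$)
$\left(k{\left(-16,-13 \right)} - 3095\right) - 2897 = \left(\left(-12 - -16\right) - 3095\right) - 2897 = \left(\left(-12 + 16\right) - 3095\right) - 2897 = \left(4 - 3095\right) - 2897 = -3091 - 2897 = -5988$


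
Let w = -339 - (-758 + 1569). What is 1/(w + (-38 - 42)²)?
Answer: 1/5250 ≈ 0.00019048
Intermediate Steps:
w = -1150 (w = -339 - 1*811 = -339 - 811 = -1150)
1/(w + (-38 - 42)²) = 1/(-1150 + (-38 - 42)²) = 1/(-1150 + (-80)²) = 1/(-1150 + 6400) = 1/5250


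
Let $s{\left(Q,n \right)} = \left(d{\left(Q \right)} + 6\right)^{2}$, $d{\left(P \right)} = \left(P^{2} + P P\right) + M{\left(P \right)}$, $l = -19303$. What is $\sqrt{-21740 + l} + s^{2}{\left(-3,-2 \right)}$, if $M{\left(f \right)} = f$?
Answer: $194481 + i \sqrt{41043} \approx 1.9448 \cdot 10^{5} + 202.59 i$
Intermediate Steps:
$d{\left(P \right)} = P + 2 P^{2}$ ($d{\left(P \right)} = \left(P^{2} + P P\right) + P = \left(P^{2} + P^{2}\right) + P = 2 P^{2} + P = P + 2 P^{2}$)
$s{\left(Q,n \right)} = \left(6 + Q \left(1 + 2 Q\right)\right)^{2}$ ($s{\left(Q,n \right)} = \left(Q \left(1 + 2 Q\right) + 6\right)^{2} = \left(6 + Q \left(1 + 2 Q\right)\right)^{2}$)
$\sqrt{-21740 + l} + s^{2}{\left(-3,-2 \right)} = \sqrt{-21740 - 19303} + \left(\left(6 - 3 + 2 \left(-3\right)^{2}\right)^{2}\right)^{2} = \sqrt{-41043} + \left(\left(6 - 3 + 2 \cdot 9\right)^{2}\right)^{2} = i \sqrt{41043} + \left(\left(6 - 3 + 18\right)^{2}\right)^{2} = i \sqrt{41043} + \left(21^{2}\right)^{2} = i \sqrt{41043} + 441^{2} = i \sqrt{41043} + 194481 = 194481 + i \sqrt{41043}$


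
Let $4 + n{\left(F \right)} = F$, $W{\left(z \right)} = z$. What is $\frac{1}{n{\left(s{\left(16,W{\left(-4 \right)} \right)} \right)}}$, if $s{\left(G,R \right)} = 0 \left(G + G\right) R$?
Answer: $- \frac{1}{4} \approx -0.25$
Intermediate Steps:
$s{\left(G,R \right)} = 0$ ($s{\left(G,R \right)} = 0 \cdot 2 G R = 0 R = 0$)
$n{\left(F \right)} = -4 + F$
$\frac{1}{n{\left(s{\left(16,W{\left(-4 \right)} \right)} \right)}} = \frac{1}{-4 + 0} = \frac{1}{-4} = - \frac{1}{4}$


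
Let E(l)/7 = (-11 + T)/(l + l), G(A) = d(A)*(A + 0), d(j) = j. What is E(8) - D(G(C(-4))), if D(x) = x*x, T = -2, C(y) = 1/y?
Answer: -1457/256 ≈ -5.6914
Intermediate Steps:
G(A) = A² (G(A) = A*(A + 0) = A*A = A²)
D(x) = x²
E(l) = -91/(2*l) (E(l) = 7*((-11 - 2)/(l + l)) = 7*(-13*1/(2*l)) = 7*(-13/(2*l)) = -91/(2*l))
E(8) - D(G(C(-4))) = -91/2/8 - ((1/(-4))²)² = -91/2*⅛ - ((-¼)²)² = -91/16 - (1/16)² = -91/16 - 1*1/256 = -91/16 - 1/256 = -1457/256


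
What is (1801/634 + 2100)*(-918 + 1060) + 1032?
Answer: 94984415/317 ≈ 2.9964e+5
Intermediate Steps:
(1801/634 + 2100)*(-918 + 1060) + 1032 = (1801*(1/634) + 2100)*142 + 1032 = (1801/634 + 2100)*142 + 1032 = (1333201/634)*142 + 1032 = 94657271/317 + 1032 = 94984415/317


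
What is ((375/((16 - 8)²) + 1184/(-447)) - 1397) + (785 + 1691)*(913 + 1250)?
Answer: 153172787977/28608 ≈ 5.3542e+6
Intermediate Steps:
((375/((16 - 8)²) + 1184/(-447)) - 1397) + (785 + 1691)*(913 + 1250) = ((375/(8²) + 1184*(-1/447)) - 1397) + 2476*2163 = ((375/64 - 1184/447) - 1397) + 5355588 = (91849/28608 - 1397) + 5355588 = -39873527/28608 + 5355588 = 153172787977/28608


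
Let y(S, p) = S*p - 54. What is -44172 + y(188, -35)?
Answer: -50806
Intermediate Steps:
y(S, p) = -54 + S*p
-44172 + y(188, -35) = -44172 + (-54 + 188*(-35)) = -44172 + (-54 - 6580) = -44172 - 6634 = -50806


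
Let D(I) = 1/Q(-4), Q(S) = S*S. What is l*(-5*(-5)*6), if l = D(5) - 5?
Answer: -5925/8 ≈ -740.63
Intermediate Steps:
Q(S) = S²
D(I) = 1/16 (D(I) = 1/((-4)²) = 1/16)
l = -79/16 (l = 1/16 - 5 = -79/16 ≈ -4.9375)
l*(-5*(-5)*6) = -79*(-5*(-5))*6/16 = -1975*6/16 = -79/16*150 = -5925/8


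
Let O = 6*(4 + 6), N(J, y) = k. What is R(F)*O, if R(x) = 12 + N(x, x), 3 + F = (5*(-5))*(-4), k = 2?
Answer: 840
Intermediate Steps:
N(J, y) = 2
F = 97 (F = -3 + (5*(-5))*(-4) = -3 - 25*(-4) = -3 + 100 = 97)
R(x) = 14 (R(x) = 12 + 2 = 14)
O = 60 (O = 6*10 = 60)
R(F)*O = 14*60 = 840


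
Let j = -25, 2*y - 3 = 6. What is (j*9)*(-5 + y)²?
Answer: -225/4 ≈ -56.250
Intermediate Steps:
y = 9/2 (y = 3/2 + (½)*6 = 3/2 + 3 = 9/2 ≈ 4.5000)
(j*9)*(-5 + y)² = (-25*9)*(-5 + 9/2)² = -225*(-½)² = -225*¼ = -225/4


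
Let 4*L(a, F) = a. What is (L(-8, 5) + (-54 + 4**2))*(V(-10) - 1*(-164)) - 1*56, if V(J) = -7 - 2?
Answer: -6256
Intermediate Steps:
V(J) = -9
L(a, F) = a/4
(L(-8, 5) + (-54 + 4**2))*(V(-10) - 1*(-164)) - 1*56 = ((1/4)*(-8) + (-54 + 4**2))*(-9 - 1*(-164)) - 1*56 = (-2 + (-54 + 16))*(-9 + 164) - 56 = (-2 - 38)*155 - 56 = -40*155 - 56 = -6200 - 56 = -6256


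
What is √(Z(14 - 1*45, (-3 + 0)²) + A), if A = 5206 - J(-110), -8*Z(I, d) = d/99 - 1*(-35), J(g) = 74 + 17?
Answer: √2473537/22 ≈ 71.489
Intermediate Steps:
J(g) = 91
Z(I, d) = -35/8 - d/792 (Z(I, d) = -(d/99 - 1*(-35))/8 = -(d*(1/99) + 35)/8 = -(d/99 + 35)/8 = -(35 + d/99)/8 = -35/8 - d/792)
A = 5115 (A = 5206 - 1*91 = 5206 - 91 = 5115)
√(Z(14 - 1*45, (-3 + 0)²) + A) = √((-35/8 - (-3 + 0)²/792) + 5115) = √((-35/8 - 1/792*(-3)²) + 5115) = √((-35/8 - 1/792*9) + 5115) = √((-35/8 - 1/88) + 5115) = √(-193/44 + 5115) = √(224867/44) = √2473537/22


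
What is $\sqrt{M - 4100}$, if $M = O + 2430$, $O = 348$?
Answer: $i \sqrt{1322} \approx 36.359 i$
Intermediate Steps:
$M = 2778$ ($M = 348 + 2430 = 2778$)
$\sqrt{M - 4100} = \sqrt{2778 - 4100} = \sqrt{-1322} = i \sqrt{1322}$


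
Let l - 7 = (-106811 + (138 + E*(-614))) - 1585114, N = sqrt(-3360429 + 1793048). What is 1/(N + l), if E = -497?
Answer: -1386622/1922722138265 - I*sqrt(1567381)/1922722138265 ≈ -7.2118e-7 - 6.5113e-10*I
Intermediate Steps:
N = I*sqrt(1567381) (N = sqrt(-1567381) = I*sqrt(1567381) ≈ 1252.0*I)
l = -1386622 (l = 7 + ((-106811 + (138 - 497*(-614))) - 1585114) = 7 + ((-106811 + (138 + 305158)) - 1585114) = 7 + ((-106811 + 305296) - 1585114) = 7 + (198485 - 1585114) = 7 - 1386629 = -1386622)
1/(N + l) = 1/(I*sqrt(1567381) - 1386622) = 1/(-1386622 + I*sqrt(1567381))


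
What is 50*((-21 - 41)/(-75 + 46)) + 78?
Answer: 5362/29 ≈ 184.90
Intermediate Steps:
50*((-21 - 41)/(-75 + 46)) + 78 = 50*(-62/(-29)) + 78 = 50*(-62*(-1/29)) + 78 = 50*(62/29) + 78 = 3100/29 + 78 = 5362/29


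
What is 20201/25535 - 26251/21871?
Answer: -228503214/558475985 ≈ -0.40915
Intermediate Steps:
20201/25535 - 26251/21871 = -228503214/558475985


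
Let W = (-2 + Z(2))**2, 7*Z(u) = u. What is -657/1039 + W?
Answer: 117423/50911 ≈ 2.3064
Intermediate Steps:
Z(u) = u/7
W = 144/49 (W = (-2 + (1/7)*2)**2 = (-2 + 2/7)**2 = (-12/7)**2 = 144/49 ≈ 2.9388)
-657/1039 + W = -657/1039 + 144/49 = 117423/50911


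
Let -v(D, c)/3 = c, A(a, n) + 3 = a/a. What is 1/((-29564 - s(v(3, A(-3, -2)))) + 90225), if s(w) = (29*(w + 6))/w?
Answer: 1/60603 ≈ 1.6501e-5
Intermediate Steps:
A(a, n) = -2 (A(a, n) = -3 + a/a = -3 + 1 = -2)
v(D, c) = -3*c
s(w) = (174 + 29*w)/w (s(w) = (29*(6 + w))/w = (174 + 29*w)/w)
1/((-29564 - s(v(3, A(-3, -2)))) + 90225) = 1/((-29564 - (29 + 174/((-3*(-2))))) + 90225) = 1/((-29564 - (29 + 174/6)) + 90225) = 1/((-29564 - (29 + 174*(⅙))) + 90225) = 1/((-29564 - (29 + 29)) + 90225) = 1/((-29564 - 1*58) + 90225) = 1/((-29564 - 58) + 90225) = 1/(-29622 + 90225) = 1/60603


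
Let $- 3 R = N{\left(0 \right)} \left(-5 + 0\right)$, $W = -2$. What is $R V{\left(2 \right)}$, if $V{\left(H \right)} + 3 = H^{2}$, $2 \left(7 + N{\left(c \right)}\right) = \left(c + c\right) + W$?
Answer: $- \frac{40}{3} \approx -13.333$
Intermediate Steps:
$N{\left(c \right)} = -8 + c$ ($N{\left(c \right)} = -7 + \frac{\left(c + c\right) - 2}{2} = -7 + \frac{2 c - 2}{2} = -7 + \frac{-2 + 2 c}{2} = -7 + \left(-1 + c\right) = -8 + c$)
$V{\left(H \right)} = -3 + H^{2}$
$R = - \frac{40}{3}$ ($R = - \frac{\left(-8 + 0\right) \left(-5 + 0\right)}{3} = - \frac{\left(-8\right) \left(-5\right)}{3} = \left(- \frac{1}{3}\right) 40 = - \frac{40}{3} \approx -13.333$)
$R V{\left(2 \right)} = - \frac{40 \left(-3 + 2^{2}\right)}{3} = - \frac{40 \left(-3 + 4\right)}{3} = \left(- \frac{40}{3}\right) 1 = - \frac{40}{3}$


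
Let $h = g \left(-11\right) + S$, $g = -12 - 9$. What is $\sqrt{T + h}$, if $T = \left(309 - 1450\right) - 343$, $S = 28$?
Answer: $35 i \approx 35.0 i$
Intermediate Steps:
$g = -21$
$h = 259$ ($h = \left(-21\right) \left(-11\right) + 28 = 231 + 28 = 259$)
$T = -1484$ ($T = -1141 - 343 = -1484$)
$\sqrt{T + h} = \sqrt{-1484 + 259} = \sqrt{-1225} = 35 i$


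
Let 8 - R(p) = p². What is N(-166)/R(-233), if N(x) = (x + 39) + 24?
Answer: 1/527 ≈ 0.0018975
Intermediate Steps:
R(p) = 8 - p²
N(x) = 63 + x (N(x) = (39 + x) + 24 = 63 + x)
N(-166)/R(-233) = (63 - 166)/(8 - 1*(-233)²) = -103/(8 - 1*54289) = -103/(8 - 54289) = -103/(-54281) = -103*(-1/54281) = 1/527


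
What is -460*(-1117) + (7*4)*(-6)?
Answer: 513652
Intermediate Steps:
-460*(-1117) + (7*4)*(-6) = 513820 + 28*(-6) = 513820 - 168 = 513652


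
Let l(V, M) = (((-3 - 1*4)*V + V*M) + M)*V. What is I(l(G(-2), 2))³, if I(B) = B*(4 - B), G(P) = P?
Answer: -303464448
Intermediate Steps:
l(V, M) = V*(M - 7*V + M*V) (l(V, M) = (((-3 - 4)*V + M*V) + M)*V = ((-7*V + M*V) + M)*V = (M - 7*V + M*V)*V = V*(M - 7*V + M*V))
I(l(G(-2), 2))³ = ((-2*(2 - 7*(-2) + 2*(-2)))*(4 - (-2)*(2 - 7*(-2) + 2*(-2))))³ = ((-2*(2 + 14 - 4))*(4 - (-2)*(2 + 14 - 4)))³ = ((-2*12)*(4 - (-2)*12))³ = (-24*(4 - 1*(-24)))³ = (-24*(4 + 24))³ = (-24*28)³ = (-672)³ = -303464448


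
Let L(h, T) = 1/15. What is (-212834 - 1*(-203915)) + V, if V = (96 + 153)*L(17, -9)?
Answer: -44512/5 ≈ -8902.4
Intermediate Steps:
L(h, T) = 1/15
V = 83/5 (V = (96 + 153)*(1/15) = 249*(1/15) = 83/5 ≈ 16.600)
(-212834 - 1*(-203915)) + V = (-212834 - 1*(-203915)) + 83/5 = (-212834 + 203915) + 83/5 = -8919 + 83/5 = -44512/5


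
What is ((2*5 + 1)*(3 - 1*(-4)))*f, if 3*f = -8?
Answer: -616/3 ≈ -205.33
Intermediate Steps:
f = -8/3 (f = (1/3)*(-8) = -8/3 ≈ -2.6667)
((2*5 + 1)*(3 - 1*(-4)))*f = ((2*5 + 1)*(3 - 1*(-4)))*(-8/3) = ((10 + 1)*(3 + 4))*(-8/3) = (11*7)*(-8/3) = 77*(-8/3) = -616/3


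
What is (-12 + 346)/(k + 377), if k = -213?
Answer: 167/82 ≈ 2.0366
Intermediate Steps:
(-12 + 346)/(k + 377) = (-12 + 346)/(-213 + 377) = 334/164 = 334*(1/164) = 167/82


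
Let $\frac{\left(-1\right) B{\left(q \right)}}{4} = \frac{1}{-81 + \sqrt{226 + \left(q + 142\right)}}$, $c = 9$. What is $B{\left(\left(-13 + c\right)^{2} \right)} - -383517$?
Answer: $\frac{789661611}{2059} + \frac{32 \sqrt{6}}{6177} \approx 3.8352 \cdot 10^{5}$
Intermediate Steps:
$B{\left(q \right)} = - \frac{4}{-81 + \sqrt{368 + q}}$ ($B{\left(q \right)} = - \frac{4}{-81 + \sqrt{226 + \left(q + 142\right)}} = - \frac{4}{-81 + \sqrt{226 + \left(142 + q\right)}} = - \frac{4}{-81 + \sqrt{368 + q}}$)
$B{\left(\left(-13 + c\right)^{2} \right)} - -383517 = - \frac{4}{-81 + \sqrt{368 + \left(-13 + 9\right)^{2}}} - -383517 = - \frac{4}{-81 + \sqrt{368 + \left(-4\right)^{2}}} + 383517 = - \frac{4}{-81 + \sqrt{368 + 16}} + 383517 = - \frac{4}{-81 + \sqrt{384}} + 383517 = - \frac{4}{-81 + 8 \sqrt{6}} + 383517 = 383517 - \frac{4}{-81 + 8 \sqrt{6}}$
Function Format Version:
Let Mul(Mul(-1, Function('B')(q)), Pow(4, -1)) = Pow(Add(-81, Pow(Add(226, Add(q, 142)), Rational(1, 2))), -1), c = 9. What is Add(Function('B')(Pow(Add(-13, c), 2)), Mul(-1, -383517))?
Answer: Add(Rational(789661611, 2059), Mul(Rational(32, 6177), Pow(6, Rational(1, 2)))) ≈ 3.8352e+5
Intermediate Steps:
Function('B')(q) = Mul(-4, Pow(Add(-81, Pow(Add(368, q), Rational(1, 2))), -1)) (Function('B')(q) = Mul(-4, Pow(Add(-81, Pow(Add(226, Add(q, 142)), Rational(1, 2))), -1)) = Mul(-4, Pow(Add(-81, Pow(Add(226, Add(142, q)), Rational(1, 2))), -1)) = Mul(-4, Pow(Add(-81, Pow(Add(368, q), Rational(1, 2))), -1)))
Add(Function('B')(Pow(Add(-13, c), 2)), Mul(-1, -383517)) = Add(Mul(-4, Pow(Add(-81, Pow(Add(368, Pow(Add(-13, 9), 2)), Rational(1, 2))), -1)), Mul(-1, -383517)) = Add(Mul(-4, Pow(Add(-81, Pow(Add(368, Pow(-4, 2)), Rational(1, 2))), -1)), 383517) = Add(Mul(-4, Pow(Add(-81, Pow(Add(368, 16), Rational(1, 2))), -1)), 383517) = Add(Mul(-4, Pow(Add(-81, Pow(384, Rational(1, 2))), -1)), 383517) = Add(Mul(-4, Pow(Add(-81, Mul(8, Pow(6, Rational(1, 2)))), -1)), 383517) = Add(383517, Mul(-4, Pow(Add(-81, Mul(8, Pow(6, Rational(1, 2)))), -1)))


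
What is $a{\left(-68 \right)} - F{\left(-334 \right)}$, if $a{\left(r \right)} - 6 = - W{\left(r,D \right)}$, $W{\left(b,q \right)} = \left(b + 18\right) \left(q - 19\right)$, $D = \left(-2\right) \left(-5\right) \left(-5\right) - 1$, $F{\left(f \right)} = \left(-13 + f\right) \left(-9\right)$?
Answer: $-6617$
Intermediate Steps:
$F{\left(f \right)} = 117 - 9 f$
$D = -51$ ($D = 10 \left(-5\right) - 1 = -50 - 1 = -51$)
$W{\left(b,q \right)} = \left(-19 + q\right) \left(18 + b\right)$ ($W{\left(b,q \right)} = \left(18 + b\right) \left(-19 + q\right) = \left(-19 + q\right) \left(18 + b\right)$)
$a{\left(r \right)} = 1266 + 70 r$ ($a{\left(r \right)} = 6 - \left(-342 - 19 r + 18 \left(-51\right) + r \left(-51\right)\right) = 6 - \left(-342 - 19 r - 918 - 51 r\right) = 6 - \left(-1260 - 70 r\right) = 6 + \left(1260 + 70 r\right) = 1266 + 70 r$)
$a{\left(-68 \right)} - F{\left(-334 \right)} = \left(1266 + 70 \left(-68\right)\right) - \left(117 - -3006\right) = \left(1266 - 4760\right) - \left(117 + 3006\right) = -3494 - 3123 = -6617$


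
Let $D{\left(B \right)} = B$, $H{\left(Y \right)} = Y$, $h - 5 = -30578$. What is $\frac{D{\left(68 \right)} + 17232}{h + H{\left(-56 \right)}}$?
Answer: $- \frac{17300}{30629} \approx -0.56482$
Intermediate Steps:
$h = -30573$ ($h = 5 - 30578 = -30573$)
$\frac{D{\left(68 \right)} + 17232}{h + H{\left(-56 \right)}} = \frac{68 + 17232}{-30573 - 56} = \frac{17300}{-30629} = 17300 \left(- \frac{1}{30629}\right) = - \frac{17300}{30629}$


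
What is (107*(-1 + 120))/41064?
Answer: 12733/41064 ≈ 0.31008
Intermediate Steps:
(107*(-1 + 120))/41064 = (107*119)*(1/41064) = 12733*(1/41064) = 12733/41064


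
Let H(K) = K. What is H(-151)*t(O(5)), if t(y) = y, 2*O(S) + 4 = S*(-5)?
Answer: 4379/2 ≈ 2189.5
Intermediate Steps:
O(S) = -2 - 5*S/2 (O(S) = -2 + (S*(-5))/2 = -2 + (-5*S)/2 = -2 - 5*S/2)
H(-151)*t(O(5)) = -151*(-2 - 5/2*5) = -151*(-2 - 25/2) = -151*(-29/2) = 4379/2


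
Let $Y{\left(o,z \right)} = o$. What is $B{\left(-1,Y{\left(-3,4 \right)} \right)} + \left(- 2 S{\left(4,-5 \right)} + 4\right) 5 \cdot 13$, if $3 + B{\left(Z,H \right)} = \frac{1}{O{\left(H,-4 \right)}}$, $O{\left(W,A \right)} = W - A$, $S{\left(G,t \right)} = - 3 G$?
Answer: $1818$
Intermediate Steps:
$B{\left(Z,H \right)} = -3 + \frac{1}{4 + H}$ ($B{\left(Z,H \right)} = -3 + \frac{1}{H - -4} = -3 + \frac{1}{H + 4} = -3 + \frac{1}{4 + H}$)
$B{\left(-1,Y{\left(-3,4 \right)} \right)} + \left(- 2 S{\left(4,-5 \right)} + 4\right) 5 \cdot 13 = \frac{-11 - -9}{4 - 3} + \left(- 2 \left(\left(-3\right) 4\right) + 4\right) 5 \cdot 13 = \frac{-11 + 9}{1} + \left(\left(-2\right) \left(-12\right) + 4\right) 65 = 1 \left(-2\right) + \left(24 + 4\right) 65 = -2 + 28 \cdot 65 = -2 + 1820 = 1818$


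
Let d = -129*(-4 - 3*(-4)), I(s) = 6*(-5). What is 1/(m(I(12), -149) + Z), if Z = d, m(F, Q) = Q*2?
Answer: -1/1330 ≈ -0.00075188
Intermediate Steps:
I(s) = -30
m(F, Q) = 2*Q
d = -1032 (d = -129*(-4 + 12) = -129*8 = -1032)
Z = -1032
1/(m(I(12), -149) + Z) = 1/(2*(-149) - 1032) = 1/(-298 - 1032) = 1/(-1330) = -1/1330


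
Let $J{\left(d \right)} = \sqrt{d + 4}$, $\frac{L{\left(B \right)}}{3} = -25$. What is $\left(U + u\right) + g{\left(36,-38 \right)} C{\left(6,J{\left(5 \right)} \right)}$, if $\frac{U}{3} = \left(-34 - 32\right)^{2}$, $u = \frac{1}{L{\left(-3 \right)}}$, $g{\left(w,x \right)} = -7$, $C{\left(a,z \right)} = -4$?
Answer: $\frac{982199}{75} \approx 13096.0$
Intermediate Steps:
$L{\left(B \right)} = -75$ ($L{\left(B \right)} = 3 \left(-25\right) = -75$)
$J{\left(d \right)} = \sqrt{4 + d}$
$u = - \frac{1}{75}$ ($u = \frac{1}{-75} = - \frac{1}{75} \approx -0.013333$)
$U = 13068$ ($U = 3 \left(-34 - 32\right)^{2} = 3 \left(-66\right)^{2} = 3 \cdot 4356 = 13068$)
$\left(U + u\right) + g{\left(36,-38 \right)} C{\left(6,J{\left(5 \right)} \right)} = \left(13068 - \frac{1}{75}\right) - -28 = \frac{980099}{75} + 28 = \frac{982199}{75}$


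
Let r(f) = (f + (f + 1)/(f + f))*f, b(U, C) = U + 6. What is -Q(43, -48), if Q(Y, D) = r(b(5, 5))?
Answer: -127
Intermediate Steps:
b(U, C) = 6 + U
r(f) = f*(f + (1 + f)/(2*f)) (r(f) = (f + (1 + f)/((2*f)))*f = (f + (1 + f)*(1/(2*f)))*f = (f + (1 + f)/(2*f))*f = f*(f + (1 + f)/(2*f)))
Q(Y, D) = 127 (Q(Y, D) = ½ + (6 + 5)² + (6 + 5)/2 = ½ + 11² + (½)*11 = ½ + 121 + 11/2 = 127)
-Q(43, -48) = -1*127 = -127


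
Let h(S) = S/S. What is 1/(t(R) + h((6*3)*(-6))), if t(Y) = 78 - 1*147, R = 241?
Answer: -1/68 ≈ -0.014706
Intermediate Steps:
h(S) = 1
t(Y) = -69 (t(Y) = 78 - 147 = -69)
1/(t(R) + h((6*3)*(-6))) = 1/(-69 + 1) = 1/(-68) = -1/68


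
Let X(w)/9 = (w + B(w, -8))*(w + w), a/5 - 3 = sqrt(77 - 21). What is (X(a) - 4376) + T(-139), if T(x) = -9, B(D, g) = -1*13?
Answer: 21355 + 3060*sqrt(14) ≈ 32805.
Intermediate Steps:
B(D, g) = -13
a = 15 + 10*sqrt(14) (a = 15 + 5*sqrt(77 - 21) = 15 + 5*sqrt(56) = 15 + 5*(2*sqrt(14)) = 15 + 10*sqrt(14) ≈ 52.417)
X(w) = 18*w*(-13 + w) (X(w) = 9*((w - 13)*(w + w)) = 9*((-13 + w)*(2*w)) = 9*(2*w*(-13 + w)) = 18*w*(-13 + w))
(X(a) - 4376) + T(-139) = (18*(15 + 10*sqrt(14))*(-13 + (15 + 10*sqrt(14))) - 4376) - 9 = (18*(15 + 10*sqrt(14))*(2 + 10*sqrt(14)) - 4376) - 9 = (18*(2 + 10*sqrt(14))*(15 + 10*sqrt(14)) - 4376) - 9 = (-4376 + 18*(2 + 10*sqrt(14))*(15 + 10*sqrt(14))) - 9 = -4385 + 18*(2 + 10*sqrt(14))*(15 + 10*sqrt(14))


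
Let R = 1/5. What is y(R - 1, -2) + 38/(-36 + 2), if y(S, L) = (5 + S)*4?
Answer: 1333/85 ≈ 15.682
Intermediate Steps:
R = 1/5 ≈ 0.20000
y(S, L) = 20 + 4*S
y(R - 1, -2) + 38/(-36 + 2) = (20 + 4*(1/5 - 1)) + 38/(-36 + 2) = (20 + 4*(-4/5)) + 38/(-34) = (20 - 16/5) - 1/34*38 = 84/5 - 19/17 = 1333/85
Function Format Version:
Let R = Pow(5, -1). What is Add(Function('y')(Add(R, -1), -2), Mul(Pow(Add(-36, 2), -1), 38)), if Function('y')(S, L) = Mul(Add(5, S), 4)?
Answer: Rational(1333, 85) ≈ 15.682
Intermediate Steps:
R = Rational(1, 5) ≈ 0.20000
Function('y')(S, L) = Add(20, Mul(4, S))
Add(Function('y')(Add(R, -1), -2), Mul(Pow(Add(-36, 2), -1), 38)) = Add(Add(20, Mul(4, Add(Rational(1, 5), -1))), Mul(Pow(Add(-36, 2), -1), 38)) = Add(Add(20, Mul(4, Rational(-4, 5))), Mul(Pow(-34, -1), 38)) = Add(Add(20, Rational(-16, 5)), Mul(Rational(-1, 34), 38)) = Add(Rational(84, 5), Rational(-19, 17)) = Rational(1333, 85)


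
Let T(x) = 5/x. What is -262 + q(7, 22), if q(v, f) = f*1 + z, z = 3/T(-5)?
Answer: -243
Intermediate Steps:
z = -3 (z = 3/((5/(-5))) = 3/((5*(-⅕))) = 3/(-1) = 3*(-1) = -3)
q(v, f) = -3 + f (q(v, f) = f*1 - 3 = f - 3 = -3 + f)
-262 + q(7, 22) = -262 + (-3 + 22) = -262 + 19 = -243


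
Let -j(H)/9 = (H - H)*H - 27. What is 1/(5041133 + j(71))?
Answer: 1/5041376 ≈ 1.9836e-7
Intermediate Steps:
j(H) = 243 (j(H) = -9*((H - H)*H - 27) = -9*(0*H - 27) = -9*(0 - 27) = -9*(-27) = 243)
1/(5041133 + j(71)) = 1/(5041133 + 243) = 1/5041376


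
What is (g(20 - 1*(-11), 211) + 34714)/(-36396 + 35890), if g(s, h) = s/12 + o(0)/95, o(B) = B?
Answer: -18113/264 ≈ -68.610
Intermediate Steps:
g(s, h) = s/12 (g(s, h) = s/12 + 0/95 = s*(1/12) + 0*(1/95) = s/12 + 0 = s/12)
(g(20 - 1*(-11), 211) + 34714)/(-36396 + 35890) = ((20 - 1*(-11))/12 + 34714)/(-36396 + 35890) = ((20 + 11)/12 + 34714)/(-506) = ((1/12)*31 + 34714)*(-1/506) = (31/12 + 34714)*(-1/506) = (416599/12)*(-1/506) = -18113/264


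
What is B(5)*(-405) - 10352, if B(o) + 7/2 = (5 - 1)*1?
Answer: -21109/2 ≈ -10555.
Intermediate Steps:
B(o) = 1/2 (B(o) = -7/2 + (5 - 1)*1 = -7/2 + 4*1 = -7/2 + 4 = 1/2)
B(5)*(-405) - 10352 = (1/2)*(-405) - 10352 = -405/2 - 10352 = -21109/2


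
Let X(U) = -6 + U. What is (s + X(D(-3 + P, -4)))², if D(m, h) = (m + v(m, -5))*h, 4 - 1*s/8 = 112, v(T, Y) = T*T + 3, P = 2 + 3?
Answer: 820836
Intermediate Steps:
P = 5
v(T, Y) = 3 + T² (v(T, Y) = T² + 3 = 3 + T²)
s = -864 (s = 32 - 8*112 = 32 - 896 = -864)
D(m, h) = h*(3 + m + m²) (D(m, h) = (m + (3 + m²))*h = (3 + m + m²)*h = h*(3 + m + m²))
(s + X(D(-3 + P, -4)))² = (-864 + (-6 - 4*(3 + (-3 + 5) + (-3 + 5)²)))² = (-864 + (-6 - 4*(3 + 2 + 2²)))² = (-864 + (-6 - 4*(3 + 2 + 4)))² = (-864 + (-6 - 4*9))² = (-864 + (-6 - 36))² = (-864 - 42)² = (-906)² = 820836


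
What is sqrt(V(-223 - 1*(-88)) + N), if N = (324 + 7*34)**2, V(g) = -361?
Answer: sqrt(315483) ≈ 561.68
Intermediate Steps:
N = 315844 (N = (324 + 238)**2 = 562**2 = 315844)
sqrt(V(-223 - 1*(-88)) + N) = sqrt(-361 + 315844) = sqrt(315483)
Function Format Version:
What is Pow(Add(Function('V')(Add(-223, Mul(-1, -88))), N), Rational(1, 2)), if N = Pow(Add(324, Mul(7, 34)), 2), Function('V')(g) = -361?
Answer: Pow(315483, Rational(1, 2)) ≈ 561.68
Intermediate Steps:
N = 315844 (N = Pow(Add(324, 238), 2) = Pow(562, 2) = 315844)
Pow(Add(Function('V')(Add(-223, Mul(-1, -88))), N), Rational(1, 2)) = Pow(Add(-361, 315844), Rational(1, 2)) = Pow(315483, Rational(1, 2))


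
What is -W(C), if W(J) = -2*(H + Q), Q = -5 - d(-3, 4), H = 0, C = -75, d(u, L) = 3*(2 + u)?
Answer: -4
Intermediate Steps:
d(u, L) = 6 + 3*u
Q = -2 (Q = -5 - (6 + 3*(-3)) = -5 - (6 - 9) = -5 - 1*(-3) = -5 + 3 = -2)
W(J) = 4 (W(J) = -2*(0 - 2) = -2*(-2) = 4)
-W(C) = -1*4 = -4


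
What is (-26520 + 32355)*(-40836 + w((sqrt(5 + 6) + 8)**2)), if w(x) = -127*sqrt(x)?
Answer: -244206420 - 741045*sqrt(11) ≈ -2.4666e+8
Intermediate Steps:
(-26520 + 32355)*(-40836 + w((sqrt(5 + 6) + 8)**2)) = (-26520 + 32355)*(-40836 - (1016 + 127*sqrt(5 + 6))) = 5835*(-40836 - (1016 + 127*sqrt(11))) = 5835*(-40836 - 127*(8 + sqrt(11))) = 5835*(-40836 + (-1016 - 127*sqrt(11))) = 5835*(-41852 - 127*sqrt(11)) = -244206420 - 741045*sqrt(11)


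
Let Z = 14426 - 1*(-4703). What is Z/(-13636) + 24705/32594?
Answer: -143306623/222225892 ≈ -0.64487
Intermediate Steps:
Z = 19129 (Z = 14426 + 4703 = 19129)
Z/(-13636) + 24705/32594 = 19129/(-13636) + 24705/32594 = 19129*(-1/13636) + 24705*(1/32594) = -19129/13636 + 24705/32594 = -143306623/222225892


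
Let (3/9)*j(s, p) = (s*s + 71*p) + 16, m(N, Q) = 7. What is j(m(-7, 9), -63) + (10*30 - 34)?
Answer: -12958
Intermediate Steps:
j(s, p) = 48 + 3*s² + 213*p (j(s, p) = 3*((s*s + 71*p) + 16) = 3*((s² + 71*p) + 16) = 3*(16 + s² + 71*p) = 48 + 3*s² + 213*p)
j(m(-7, 9), -63) + (10*30 - 34) = (48 + 3*7² + 213*(-63)) + (10*30 - 34) = (48 + 3*49 - 13419) + (300 - 34) = (48 + 147 - 13419) + 266 = -13224 + 266 = -12958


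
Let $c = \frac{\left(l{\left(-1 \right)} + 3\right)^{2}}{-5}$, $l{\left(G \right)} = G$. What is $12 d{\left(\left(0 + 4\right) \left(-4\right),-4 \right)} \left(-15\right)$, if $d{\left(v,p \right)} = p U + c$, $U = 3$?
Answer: $2304$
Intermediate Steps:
$c = - \frac{4}{5}$ ($c = \frac{\left(-1 + 3\right)^{2}}{-5} = 2^{2} \left(- \frac{1}{5}\right) = 4 \left(- \frac{1}{5}\right) = - \frac{4}{5} \approx -0.8$)
$d{\left(v,p \right)} = - \frac{4}{5} + 3 p$ ($d{\left(v,p \right)} = p 3 - \frac{4}{5} = 3 p - \frac{4}{5} = - \frac{4}{5} + 3 p$)
$12 d{\left(\left(0 + 4\right) \left(-4\right),-4 \right)} \left(-15\right) = 12 \left(- \frac{4}{5} + 3 \left(-4\right)\right) \left(-15\right) = 12 \left(- \frac{4}{5} - 12\right) \left(-15\right) = 12 \left(- \frac{64}{5}\right) \left(-15\right) = \left(- \frac{768}{5}\right) \left(-15\right) = 2304$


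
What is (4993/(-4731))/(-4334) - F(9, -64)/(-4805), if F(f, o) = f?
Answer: 208528751/98522459970 ≈ 0.0021166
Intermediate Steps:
(4993/(-4731))/(-4334) - F(9, -64)/(-4805) = (4993/(-4731))/(-4334) - 9/(-4805) = (4993*(-1/4731))*(-1/4334) - 9*(-1)/4805 = -4993/4731*(-1/4334) - 1*(-9/4805) = 4993/20504154 + 9/4805 = 208528751/98522459970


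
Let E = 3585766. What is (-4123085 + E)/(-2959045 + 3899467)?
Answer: -537319/940422 ≈ -0.57136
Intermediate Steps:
(-4123085 + E)/(-2959045 + 3899467) = (-4123085 + 3585766)/(-2959045 + 3899467) = -537319/940422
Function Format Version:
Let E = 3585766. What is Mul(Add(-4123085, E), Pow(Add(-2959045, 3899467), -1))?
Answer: Rational(-537319, 940422) ≈ -0.57136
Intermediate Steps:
Mul(Add(-4123085, E), Pow(Add(-2959045, 3899467), -1)) = Mul(Add(-4123085, 3585766), Pow(Add(-2959045, 3899467), -1)) = Mul(-537319, Pow(940422, -1)) = Mul(-537319, Rational(1, 940422)) = Rational(-537319, 940422)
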